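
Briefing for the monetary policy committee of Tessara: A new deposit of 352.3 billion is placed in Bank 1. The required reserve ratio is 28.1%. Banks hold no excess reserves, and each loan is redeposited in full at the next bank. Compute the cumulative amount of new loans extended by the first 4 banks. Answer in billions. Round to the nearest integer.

Bank i lends (1 − rr)^i of the original deposit: Bank 1 lends 352.3·0.7190 = 253.3037, Bank 2 lends 352.3·0.7190² ≈ 182.1254, and so on.
Summing a geometric series: total = 352.3·[0.7190·(1 − 0.7190^4) / (1 − 0.7190)] ≈ 660.5289 billion.

661 billion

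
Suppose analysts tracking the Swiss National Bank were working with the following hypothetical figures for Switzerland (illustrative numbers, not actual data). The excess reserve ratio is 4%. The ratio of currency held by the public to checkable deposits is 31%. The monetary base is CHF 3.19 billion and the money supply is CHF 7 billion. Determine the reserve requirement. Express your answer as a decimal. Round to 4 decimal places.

0.2470

Using m = M/MB = 7/3.19 ≈ 2.194357. Since m = (1 + c)/(c + rr + e), the denominator satisfies c + rr + e = (1 + c)/m = (1 + 0.31) / 2.194357 ≈ 0.596986.
With c = 0.31 and e = 0.04, the reserve requirement is 0.596986 − 0.31 − 0.04 = 0.246986.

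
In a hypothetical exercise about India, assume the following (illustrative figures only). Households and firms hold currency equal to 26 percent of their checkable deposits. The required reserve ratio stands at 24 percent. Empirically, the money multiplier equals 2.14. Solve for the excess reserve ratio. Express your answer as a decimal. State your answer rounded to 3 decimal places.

Using m = 2.14. Since m = (1 + c)/(c + rr + e), the denominator satisfies c + rr + e = (1 + c)/m = (1 + 0.26) / 2.14 ≈ 0.588785.
With c = 0.26 and rr = 0.24, the excess reserve ratio is 0.588785 − 0.26 − 0.24 = 0.088785.

0.089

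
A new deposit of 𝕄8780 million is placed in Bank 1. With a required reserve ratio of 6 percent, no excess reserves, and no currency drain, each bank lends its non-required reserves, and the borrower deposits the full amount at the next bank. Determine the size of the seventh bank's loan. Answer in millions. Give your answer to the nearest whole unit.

Each bank lends a fraction (1 − rr) = 0.9400 of the deposit it receives, so Bank 7 receives 8780·0.9400^6 and lends 8780·0.9400^7 ≈ 5693.6333 million.

𝕄5694 million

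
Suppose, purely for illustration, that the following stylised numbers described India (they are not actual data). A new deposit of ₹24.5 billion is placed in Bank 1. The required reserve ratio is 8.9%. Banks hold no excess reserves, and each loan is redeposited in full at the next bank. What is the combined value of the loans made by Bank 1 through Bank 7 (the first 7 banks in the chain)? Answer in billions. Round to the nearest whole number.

Bank i lends (1 − rr)^i of the original deposit: Bank 1 lends 24.5·0.9110 = 22.3195, Bank 2 lends 24.5·0.9110² ≈ 20.3331, and so on.
Summing a geometric series: total = 24.5·[0.9110·(1 − 0.9110^7) / (1 − 0.9110)] ≈ 120.1869 billion.

₹120 billion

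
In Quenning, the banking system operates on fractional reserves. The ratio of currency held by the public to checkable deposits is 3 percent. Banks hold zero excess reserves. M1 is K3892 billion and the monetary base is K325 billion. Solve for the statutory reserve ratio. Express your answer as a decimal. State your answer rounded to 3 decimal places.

0.056

Using m = M/MB = 3892/325 ≈ 11.975385. Since m = (1 + c)/(c + rr + e), the denominator satisfies c + rr + e = (1 + c)/m = (1 + 0.03) / 11.975385 ≈ 0.086010.
With c = 0.03 and e = 0, the statutory reserve ratio is 0.086010 − 0.03 − 0 = 0.05601.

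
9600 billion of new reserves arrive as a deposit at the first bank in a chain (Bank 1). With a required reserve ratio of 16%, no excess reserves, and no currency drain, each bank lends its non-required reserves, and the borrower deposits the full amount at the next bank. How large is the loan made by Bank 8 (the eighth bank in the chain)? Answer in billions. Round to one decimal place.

Each bank lends a fraction (1 − rr) = 0.8400 of the deposit it receives, so Bank 8 receives 9600·0.8400^7 and lends 9600·0.8400^8 ≈ 2379.6086 billion.

2379.6 billion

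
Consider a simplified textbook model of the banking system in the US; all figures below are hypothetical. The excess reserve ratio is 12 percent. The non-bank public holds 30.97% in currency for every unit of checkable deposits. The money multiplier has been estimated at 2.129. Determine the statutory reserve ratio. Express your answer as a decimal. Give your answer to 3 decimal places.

0.185

Using m = 2.129. Since m = (1 + c)/(c + rr + e), the denominator satisfies c + rr + e = (1 + c)/m = (1 + 0.3097) / 2.129 ≈ 0.615171.
With c = 0.3097 and e = 0.12, the statutory reserve ratio is 0.615171 − 0.3097 − 0.12 = 0.185471.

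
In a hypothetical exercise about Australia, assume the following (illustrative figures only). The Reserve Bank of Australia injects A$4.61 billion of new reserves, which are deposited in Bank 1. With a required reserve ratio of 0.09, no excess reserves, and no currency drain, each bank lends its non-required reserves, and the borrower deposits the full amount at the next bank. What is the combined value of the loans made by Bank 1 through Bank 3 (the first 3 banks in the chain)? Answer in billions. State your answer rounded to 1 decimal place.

A$11.5 billion

Bank i lends (1 − rr)^i of the original deposit: Bank 1 lends 4.61·0.9100 = 4.1951, Bank 2 lends 4.61·0.9100² ≈ 3.8175, and so on.
Summing a geometric series: total = 4.61·[0.9100·(1 − 0.9100^3) / (1 − 0.9100)] ≈ 11.4866 billion.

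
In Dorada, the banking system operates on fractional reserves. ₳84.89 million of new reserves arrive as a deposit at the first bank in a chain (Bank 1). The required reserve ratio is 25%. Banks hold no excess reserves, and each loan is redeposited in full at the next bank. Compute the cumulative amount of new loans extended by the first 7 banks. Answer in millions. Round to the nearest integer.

Bank i lends (1 − rr)^i of the original deposit: Bank 1 lends 84.89·0.7500 = 63.6675, Bank 2 lends 84.89·0.7500² ≈ 47.7506, and so on.
Summing a geometric series: total = 84.89·[0.7500·(1 − 0.7500^7) / (1 − 0.7500)] ≈ 220.6757 million.

₳221 million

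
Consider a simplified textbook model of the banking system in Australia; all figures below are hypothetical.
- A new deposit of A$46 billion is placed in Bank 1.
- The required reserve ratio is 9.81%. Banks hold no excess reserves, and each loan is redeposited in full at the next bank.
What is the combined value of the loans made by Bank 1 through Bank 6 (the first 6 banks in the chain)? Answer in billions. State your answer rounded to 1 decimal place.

Bank i lends (1 − rr)^i of the original deposit: Bank 1 lends 46·0.9019 = 41.4874, Bank 2 lends 46·0.9019² ≈ 37.4175, and so on.
Summing a geometric series: total = 46·[0.9019·(1 − 0.9019^6) / (1 − 0.9019)] ≈ 195.2960 billion.

A$195.3 billion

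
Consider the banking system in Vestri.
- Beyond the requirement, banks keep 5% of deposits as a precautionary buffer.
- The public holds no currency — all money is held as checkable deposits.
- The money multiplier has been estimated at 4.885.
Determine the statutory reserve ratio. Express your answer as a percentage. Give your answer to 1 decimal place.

15.5%

Using m = 4.885. Since m = (1 + c)/(c + rr + e), the denominator satisfies c + rr + e = (1 + c)/m = (1 + 0) / 4.885 ≈ 0.204708.
With c = 0 and e = 0.05, the statutory reserve ratio is 0.204708 − 0 − 0.05 = 0.154708.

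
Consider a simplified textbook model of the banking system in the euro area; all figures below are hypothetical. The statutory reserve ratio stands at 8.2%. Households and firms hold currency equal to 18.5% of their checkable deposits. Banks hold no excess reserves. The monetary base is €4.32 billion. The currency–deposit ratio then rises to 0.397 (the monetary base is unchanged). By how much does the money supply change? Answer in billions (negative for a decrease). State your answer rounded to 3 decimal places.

Initially m₁ = (1 + 0.185) / (0.082 + 0.185) ≈ 4.43820, so M₁ = 4.43820 × 4.32 ≈ 19.173 billion.
After the change m₂ = (1 + 0.397) / (0.082 + 0.397) ≈ 2.91649, so M₂ = 2.91649 × 4.32 ≈ 12.5992 billion.
ΔM = M₂ − M₁ = 12.5992 − 19.173 = -6.5738 billion.

-6.574 billion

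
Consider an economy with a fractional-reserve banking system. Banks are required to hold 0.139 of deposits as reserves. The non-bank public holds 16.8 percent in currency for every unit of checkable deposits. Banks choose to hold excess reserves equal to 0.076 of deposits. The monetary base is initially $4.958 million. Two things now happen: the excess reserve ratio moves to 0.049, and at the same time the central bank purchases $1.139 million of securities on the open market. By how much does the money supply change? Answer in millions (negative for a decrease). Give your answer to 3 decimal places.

$4.884 million

Before: m₁ = (1 + 0.168) / (0.139 + 0.076 + 0.168) ≈ 3.04961, MB₁ = 4.958, so M₁ = 3.04961 × 4.958 ≈ 15.12 million.
After: m₂ = (1 + 0.168) / (0.139 + 0.049 + 0.168) ≈ 3.28090, MB₂ = 4.958 + 1.139 = 6.097, so M₂ = 3.28090 × 6.097 ≈ 20.0036 million.
ΔM = M₂ − M₁ = 20.0036 − 15.12 = 4.8836 million.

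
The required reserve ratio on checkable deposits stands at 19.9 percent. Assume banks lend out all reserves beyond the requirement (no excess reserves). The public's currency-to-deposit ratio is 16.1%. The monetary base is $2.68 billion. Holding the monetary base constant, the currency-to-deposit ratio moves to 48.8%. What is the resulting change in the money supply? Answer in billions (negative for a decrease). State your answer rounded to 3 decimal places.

Initially m₁ = (1 + 0.161) / (0.199 + 0.161) = 3.22500, so M₁ = 3.22500 × 2.68 = 8.643 billion.
After the change m₂ = (1 + 0.488) / (0.199 + 0.488) ≈ 2.16594, so M₂ = 2.16594 × 2.68 ≈ 5.8047 billion.
ΔM = M₂ − M₁ = 5.8047 − 8.643 = -2.8383 billion.

-2.838 billion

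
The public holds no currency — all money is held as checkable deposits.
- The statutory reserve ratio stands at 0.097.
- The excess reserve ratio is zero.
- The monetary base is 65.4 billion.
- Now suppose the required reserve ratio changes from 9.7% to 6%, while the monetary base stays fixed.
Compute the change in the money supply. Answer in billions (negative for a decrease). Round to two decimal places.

Initially m₁ = 1 / (0.097) ≈ 10.30928, so M₁ = 10.30928 × 65.4 ≈ 674.2269 billion.
After the change m₂ = 1 / (0.06) ≈ 16.66667, so M₂ = 16.66667 × 65.4 ≈ 1090.0002 billion.
ΔM = M₂ − M₁ = 1090.0002 − 674.2269 = 415.7733 billion.

415.77 billion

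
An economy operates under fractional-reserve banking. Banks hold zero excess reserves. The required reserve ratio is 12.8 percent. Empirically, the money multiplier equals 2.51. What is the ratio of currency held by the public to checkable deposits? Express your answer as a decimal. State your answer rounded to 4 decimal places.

Using m = 2.51. From m = (1 + c)/(c + rr + e), rearranging gives 1 + c = m·(c + rr + e), so c·(1 − m) = m·(rr + e) − 1.
Hence c = [m·(rr + e) − 1]/(1 − m) = [2.51 × (0.128 + 0) − 1] / (1 − 2.51) ≈ 0.449483.

0.4495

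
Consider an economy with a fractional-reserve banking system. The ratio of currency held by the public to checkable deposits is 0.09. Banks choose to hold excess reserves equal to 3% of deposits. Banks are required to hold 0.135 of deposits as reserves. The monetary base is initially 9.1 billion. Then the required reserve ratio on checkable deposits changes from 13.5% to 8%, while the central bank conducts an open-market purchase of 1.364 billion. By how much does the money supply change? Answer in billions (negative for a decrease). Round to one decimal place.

Before: m₁ = (1 + 0.09) / (0.135 + 0.03 + 0.09) ≈ 4.2745, MB₁ = 9.1, so M₁ = 4.2745 × 9.1 ≈ 38.8979 billion.
After: m₂ = (1 + 0.09) / (0.08 + 0.03 + 0.09) = 5.45, MB₂ = 9.1 + 1.364 = 10.464, so M₂ = 5.45 × 10.464 = 57.0288 billion.
ΔM = M₂ − M₁ = 57.0288 − 38.8979 = 18.1309 billion.

18.1 billion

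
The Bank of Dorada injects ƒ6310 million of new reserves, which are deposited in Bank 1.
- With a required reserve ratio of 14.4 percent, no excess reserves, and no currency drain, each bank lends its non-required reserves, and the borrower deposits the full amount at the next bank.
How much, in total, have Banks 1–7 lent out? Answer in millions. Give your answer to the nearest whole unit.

ƒ24878 million

Bank i lends (1 − rr)^i of the original deposit: Bank 1 lends 6310·0.8560 = 5401.3600, Bank 2 lends 6310·0.8560² ≈ 4623.5642, and so on.
Summing a geometric series: total = 6310·[0.8560·(1 − 0.8560^7) / (1 − 0.8560)] ≈ 24877.8846 million.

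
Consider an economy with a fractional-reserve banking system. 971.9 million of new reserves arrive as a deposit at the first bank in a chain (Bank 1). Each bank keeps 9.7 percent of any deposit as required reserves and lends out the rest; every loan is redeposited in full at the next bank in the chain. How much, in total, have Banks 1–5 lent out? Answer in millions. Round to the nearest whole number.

Bank i lends (1 − rr)^i of the original deposit: Bank 1 lends 971.9·0.9030 = 877.6257, Bank 2 lends 971.9·0.9030² ≈ 792.4960, and so on.
Summing a geometric series: total = 971.9·[0.9030·(1 − 0.9030^5) / (1 − 0.9030)] ≈ 3615.4801 million.

3615 million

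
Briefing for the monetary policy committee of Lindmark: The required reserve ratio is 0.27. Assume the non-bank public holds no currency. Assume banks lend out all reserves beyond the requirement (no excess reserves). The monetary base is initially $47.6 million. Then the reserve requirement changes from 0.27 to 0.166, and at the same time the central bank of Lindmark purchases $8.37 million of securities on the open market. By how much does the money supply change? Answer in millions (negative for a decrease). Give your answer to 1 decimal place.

Before: m₁ = 1 / (0.27) ≈ 3.7037, MB₁ = 47.6, so M₁ = 3.7037 × 47.6 ≈ 176.2961 million.
After: m₂ = 1 / (0.166) ≈ 6.0241, MB₂ = 47.6 + 8.37 = 55.97, so M₂ = 6.0241 × 55.97 ≈ 337.1689 million.
ΔM = M₂ − M₁ = 337.1689 − 176.2961 = 160.8728 million.

$160.9 million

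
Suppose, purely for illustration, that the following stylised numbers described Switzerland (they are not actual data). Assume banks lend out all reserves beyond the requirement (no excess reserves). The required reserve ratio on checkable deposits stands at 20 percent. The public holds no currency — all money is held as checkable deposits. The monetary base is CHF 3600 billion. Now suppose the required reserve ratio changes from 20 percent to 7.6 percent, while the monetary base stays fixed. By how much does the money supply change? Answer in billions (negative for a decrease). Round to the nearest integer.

CHF 29368 billion

Initially m₁ = 1 / (0.2) = 5, so M₁ = 5 × 3600 = 18000 billion.
After the change m₂ = 1 / (0.076) ≈ 13.15789, so M₂ = 13.15789 × 3600 = 47368.404 billion.
ΔM = M₂ − M₁ = 47368.404 − 18000 = 29368.404 billion.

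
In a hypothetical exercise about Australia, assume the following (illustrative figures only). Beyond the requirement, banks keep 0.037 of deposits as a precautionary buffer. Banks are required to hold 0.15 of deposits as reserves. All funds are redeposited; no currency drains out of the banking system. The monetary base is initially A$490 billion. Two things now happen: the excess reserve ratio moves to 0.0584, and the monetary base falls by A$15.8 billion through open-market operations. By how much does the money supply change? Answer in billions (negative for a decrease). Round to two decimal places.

-344.89 billion

Before: m₁ = 1 / (0.15 + 0.037) ≈ 5.347594, MB₁ = 490, so M₁ = 5.347594 × 490 ≈ 2620.3211 billion.
After: m₂ = 1 / (0.15 + 0.0584) ≈ 4.798464, MB₂ = 490 − 15.8 = 474.2, so M₂ = 4.798464 × 474.2 ≈ 2275.4316 billion.
ΔM = M₂ − M₁ = 2275.4316 − 2620.3211 = -344.8895 billion.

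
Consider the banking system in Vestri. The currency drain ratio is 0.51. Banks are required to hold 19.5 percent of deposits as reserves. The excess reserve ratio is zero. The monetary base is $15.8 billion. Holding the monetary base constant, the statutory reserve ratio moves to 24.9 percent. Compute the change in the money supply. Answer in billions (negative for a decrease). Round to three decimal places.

-2.408 billion

Initially m₁ = (1 + 0.51) / (0.195 + 0.51) ≈ 2.141844, so M₁ = 2.141844 × 15.8 ≈ 33.8411 billion.
After the change m₂ = (1 + 0.51) / (0.249 + 0.51) ≈ 1.989460, so M₂ = 1.989460 × 15.8 ≈ 31.4335 billion.
ΔM = M₂ − M₁ = 31.4335 − 33.8411 = -2.4076 billion.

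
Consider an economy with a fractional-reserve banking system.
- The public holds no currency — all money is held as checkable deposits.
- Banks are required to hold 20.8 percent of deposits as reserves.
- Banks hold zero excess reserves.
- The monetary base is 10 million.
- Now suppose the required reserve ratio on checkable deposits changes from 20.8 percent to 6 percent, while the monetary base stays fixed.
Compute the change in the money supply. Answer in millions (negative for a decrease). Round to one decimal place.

Initially m₁ = 1 / (0.208) ≈ 4.8077, so M₁ = 4.8077 × 10 = 48.077 million.
After the change m₂ = 1 / (0.06) ≈ 16.6667, so M₂ = 16.6667 × 10 = 166.667 million.
ΔM = M₂ − M₁ = 166.667 − 48.077 = 118.59 million.

118.6 million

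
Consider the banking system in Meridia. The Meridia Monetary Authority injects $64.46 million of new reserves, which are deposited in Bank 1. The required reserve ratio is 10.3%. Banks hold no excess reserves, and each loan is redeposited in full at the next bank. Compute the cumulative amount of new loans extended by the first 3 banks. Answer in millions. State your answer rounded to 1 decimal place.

Bank i lends (1 − rr)^i of the original deposit: Bank 1 lends 64.46·0.8970 ≈ 57.8206, Bank 2 lends 64.46·0.8970² ≈ 51.8651, and so on.
Summing a geometric series: total = 64.46·[0.8970·(1 − 0.8970^3) / (1 − 0.8970)] ≈ 156.2087 million.

$156.2 million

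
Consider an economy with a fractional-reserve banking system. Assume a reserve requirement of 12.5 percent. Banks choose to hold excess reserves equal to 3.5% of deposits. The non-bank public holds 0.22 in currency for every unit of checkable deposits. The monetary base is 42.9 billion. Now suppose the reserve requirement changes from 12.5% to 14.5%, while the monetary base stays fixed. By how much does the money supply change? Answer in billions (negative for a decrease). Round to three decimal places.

Initially m₁ = (1 + 0.22) / (0.125 + 0.035 + 0.22) ≈ 3.210526, so M₁ = 3.210526 × 42.9 ≈ 137.7316 billion.
After the change m₂ = (1 + 0.22) / (0.145 + 0.035 + 0.22) = 3.05, so M₂ = 3.05 × 42.9 = 130.845 billion.
ΔM = M₂ − M₁ = 130.845 − 137.7316 = -6.8866 billion.

-6.887 billion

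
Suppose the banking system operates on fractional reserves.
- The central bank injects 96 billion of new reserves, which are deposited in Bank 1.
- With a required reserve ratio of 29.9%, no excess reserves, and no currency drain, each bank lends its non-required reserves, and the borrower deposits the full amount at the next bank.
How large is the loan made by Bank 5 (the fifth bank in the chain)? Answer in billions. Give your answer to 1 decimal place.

Each bank lends a fraction (1 − rr) = 0.7010 of the deposit it receives, so Bank 5 receives 96·0.7010^4 and lends 96·0.7010^5 ≈ 16.2503 billion.

16.3 billion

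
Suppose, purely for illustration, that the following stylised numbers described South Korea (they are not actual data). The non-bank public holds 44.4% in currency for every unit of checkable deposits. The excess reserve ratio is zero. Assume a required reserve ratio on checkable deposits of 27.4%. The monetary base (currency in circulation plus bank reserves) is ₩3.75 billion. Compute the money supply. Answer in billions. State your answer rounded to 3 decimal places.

The money multiplier is m = (1 + c) / (rr + c) = (1 + 0.444) / (0.274 + 0.444) ≈ 2.01114.
So M = m × MB = 2.01114 × 3.75 ≈ 7.5418 billion.

₩7.542 billion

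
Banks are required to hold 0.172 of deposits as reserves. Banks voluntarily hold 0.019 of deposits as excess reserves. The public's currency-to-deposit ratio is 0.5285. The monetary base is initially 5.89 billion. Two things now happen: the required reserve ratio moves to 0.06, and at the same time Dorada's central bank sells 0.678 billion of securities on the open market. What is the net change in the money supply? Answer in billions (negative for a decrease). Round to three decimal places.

Before: m₁ = (1 + 0.5285) / (0.172 + 0.019 + 0.5285) ≈ 2.12439, MB₁ = 5.89, so M₁ = 2.12439 × 5.89 ≈ 12.5127 billion.
After: m₂ = (1 + 0.5285) / (0.06 + 0.019 + 0.5285) ≈ 2.51605, MB₂ = 5.89 − 0.678 = 5.212, so M₂ = 2.51605 × 5.212 ≈ 13.1137 billion.
ΔM = M₂ − M₁ = 13.1137 − 12.5127 = 0.601 billion.

0.601 billion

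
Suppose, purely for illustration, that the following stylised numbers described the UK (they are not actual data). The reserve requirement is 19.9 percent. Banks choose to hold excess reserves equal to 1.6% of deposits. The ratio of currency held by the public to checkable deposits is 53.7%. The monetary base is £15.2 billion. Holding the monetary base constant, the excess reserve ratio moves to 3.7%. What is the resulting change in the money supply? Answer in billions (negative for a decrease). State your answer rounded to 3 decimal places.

-0.844 billion

Initially m₁ = (1 + 0.537) / (0.199 + 0.016 + 0.537) ≈ 2.043883, so M₁ = 2.043883 × 15.2 ≈ 31.067 billion.
After the change m₂ = (1 + 0.537) / (0.199 + 0.037 + 0.537) ≈ 1.988357, so M₂ = 1.988357 × 15.2 ≈ 30.223 billion.
ΔM = M₂ − M₁ = 30.223 − 31.067 = -0.844 billion.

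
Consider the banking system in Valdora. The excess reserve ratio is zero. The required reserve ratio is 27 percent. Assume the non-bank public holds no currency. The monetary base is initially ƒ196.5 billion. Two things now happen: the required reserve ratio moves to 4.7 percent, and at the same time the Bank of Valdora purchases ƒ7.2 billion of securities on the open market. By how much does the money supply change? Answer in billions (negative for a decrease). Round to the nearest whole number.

ƒ3606 billion

Before: m₁ = 1 / (0.27) ≈ 3.7037, MB₁ = 196.5, so M₁ = 3.7037 × 196.5 ≈ 727.7771 billion.
After: m₂ = 1 / (0.047) ≈ 21.2766, MB₂ = 196.5 + 7.2 = 203.7, so M₂ = 21.2766 × 203.7 ≈ 4334.0434 billion.
ΔM = M₂ − M₁ = 4334.0434 − 727.7771 = 3606.2663 billion.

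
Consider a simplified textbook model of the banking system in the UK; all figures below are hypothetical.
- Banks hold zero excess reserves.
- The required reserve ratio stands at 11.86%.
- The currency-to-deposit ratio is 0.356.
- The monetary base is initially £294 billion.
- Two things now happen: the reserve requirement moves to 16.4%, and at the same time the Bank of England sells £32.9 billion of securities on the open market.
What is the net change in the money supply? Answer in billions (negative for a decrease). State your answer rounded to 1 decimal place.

-159.1 billion

Before: m₁ = (1 + 0.356) / (0.1186 + 0.356) ≈ 2.85714, MB₁ = 294, so M₁ = 2.85714 × 294 ≈ 839.9992 billion.
After: m₂ = (1 + 0.356) / (0.164 + 0.356) ≈ 2.60769, MB₂ = 294 − 32.9 = 261.1, so M₂ = 2.60769 × 261.1 ≈ 680.8679 billion.
ΔM = M₂ − M₁ = 680.8679 − 839.9992 = -159.1313 billion.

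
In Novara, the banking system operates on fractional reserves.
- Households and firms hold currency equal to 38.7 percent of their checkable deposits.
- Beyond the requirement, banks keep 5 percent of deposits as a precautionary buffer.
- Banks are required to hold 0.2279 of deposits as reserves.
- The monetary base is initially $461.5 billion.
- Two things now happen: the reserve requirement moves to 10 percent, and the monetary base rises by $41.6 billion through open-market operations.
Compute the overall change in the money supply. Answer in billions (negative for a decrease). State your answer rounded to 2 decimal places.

Before: m₁ = (1 + 0.387) / (0.2279 + 0.05 + 0.387) ≈ 2.086028, MB₁ = 461.5, so M₁ = 2.086028 × 461.5 ≈ 962.7019 billion.
After: m₂ = (1 + 0.387) / (0.1 + 0.05 + 0.387) ≈ 2.582868, MB₂ = 461.5 + 41.6 = 503.1, so M₂ = 2.582868 × 503.1 ≈ 1299.4409 billion.
ΔM = M₂ − M₁ = 1299.4409 − 962.7019 = 336.739 billion.

$336.74 billion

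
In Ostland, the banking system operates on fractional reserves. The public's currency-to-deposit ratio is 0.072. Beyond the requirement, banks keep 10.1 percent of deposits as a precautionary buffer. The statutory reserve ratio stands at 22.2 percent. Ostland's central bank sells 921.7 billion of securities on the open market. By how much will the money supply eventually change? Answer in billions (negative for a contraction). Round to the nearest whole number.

The money multiplier is m = (1 + c) / (rr + e + c) = (1 + 0.072) / (0.222 + 0.101 + 0.072) ≈ 2.7139.
The sale removes 921.7 billion of base, so ΔM = m × ΔMB = 2.7139 × (−921.7) ≈ -2501.4016 billion.

-2501 billion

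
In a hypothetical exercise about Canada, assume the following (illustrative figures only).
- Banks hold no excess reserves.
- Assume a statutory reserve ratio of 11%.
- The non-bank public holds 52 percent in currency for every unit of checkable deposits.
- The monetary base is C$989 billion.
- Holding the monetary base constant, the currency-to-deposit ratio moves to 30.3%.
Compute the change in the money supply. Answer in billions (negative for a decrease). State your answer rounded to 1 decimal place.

C$734.1 billion

Initially m₁ = (1 + 0.52) / (0.11 + 0.52) ≈ 2.41270, so M₁ = 2.41270 × 989 = 2386.1603 billion.
After the change m₂ = (1 + 0.303) / (0.11 + 0.303) ≈ 3.15496, so M₂ = 3.15496 × 989 ≈ 3120.2554 billion.
ΔM = M₂ − M₁ = 3120.2554 − 2386.1603 = 734.0951 billion.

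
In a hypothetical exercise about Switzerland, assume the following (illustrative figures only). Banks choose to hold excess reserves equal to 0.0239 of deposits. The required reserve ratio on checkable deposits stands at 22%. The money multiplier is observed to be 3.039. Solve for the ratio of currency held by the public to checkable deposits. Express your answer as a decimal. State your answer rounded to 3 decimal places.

0.127

Using m = 3.039. From m = (1 + c)/(c + rr + e), rearranging gives 1 + c = m·(c + rr + e), so c·(1 − m) = m·(rr + e) − 1.
Hence c = [m·(rr + e) − 1]/(1 − m) = [3.039 × (0.22 + 0.0239) − 1] / (1 − 3.039) ≈ 0.126919.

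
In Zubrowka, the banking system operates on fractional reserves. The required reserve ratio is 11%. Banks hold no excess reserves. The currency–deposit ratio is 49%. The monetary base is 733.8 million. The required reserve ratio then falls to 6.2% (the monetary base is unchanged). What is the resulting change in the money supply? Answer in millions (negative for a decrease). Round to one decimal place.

Initially m₁ = (1 + 0.49) / (0.11 + 0.49) ≈ 2.48333, so M₁ = 2.48333 × 733.8 ≈ 1822.2676 million.
After the change m₂ = (1 + 0.49) / (0.062 + 0.49) ≈ 2.69928, so M₂ = 2.69928 × 733.8 ≈ 1980.7317 million.
ΔM = M₂ − M₁ = 1980.7317 − 1822.2676 = 158.4641 million.

158.5 million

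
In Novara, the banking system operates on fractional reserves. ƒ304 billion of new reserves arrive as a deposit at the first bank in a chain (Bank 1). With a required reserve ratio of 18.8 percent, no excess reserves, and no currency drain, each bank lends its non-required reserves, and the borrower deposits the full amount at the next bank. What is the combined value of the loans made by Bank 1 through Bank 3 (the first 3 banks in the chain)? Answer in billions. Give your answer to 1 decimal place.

ƒ610.0 billion

Bank i lends (1 − rr)^i of the original deposit: Bank 1 lends 304·0.8120 = 246.8480, Bank 2 lends 304·0.8120² ≈ 200.4406, and so on.
Summing a geometric series: total = 304·[0.8120·(1 − 0.8120^3) / (1 − 0.8120)] ≈ 610.0463 billion.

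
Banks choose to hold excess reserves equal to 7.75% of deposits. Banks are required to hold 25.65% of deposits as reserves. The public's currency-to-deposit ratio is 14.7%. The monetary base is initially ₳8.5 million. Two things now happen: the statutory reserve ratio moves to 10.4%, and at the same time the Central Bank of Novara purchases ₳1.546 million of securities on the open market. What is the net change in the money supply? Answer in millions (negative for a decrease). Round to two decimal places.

Before: m₁ = (1 + 0.147) / (0.2565 + 0.0775 + 0.147) ≈ 2.38462, MB₁ = 8.5, so M₁ = 2.38462 × 8.5 ≈ 20.2693 million.
After: m₂ = (1 + 0.147) / (0.104 + 0.0775 + 0.147) ≈ 3.49163, MB₂ = 8.5 + 1.546 = 10.046, so M₂ = 3.49163 × 10.046 ≈ 35.0769 million.
ΔM = M₂ − M₁ = 35.0769 − 20.2693 = 14.8076 million.

₳14.81 million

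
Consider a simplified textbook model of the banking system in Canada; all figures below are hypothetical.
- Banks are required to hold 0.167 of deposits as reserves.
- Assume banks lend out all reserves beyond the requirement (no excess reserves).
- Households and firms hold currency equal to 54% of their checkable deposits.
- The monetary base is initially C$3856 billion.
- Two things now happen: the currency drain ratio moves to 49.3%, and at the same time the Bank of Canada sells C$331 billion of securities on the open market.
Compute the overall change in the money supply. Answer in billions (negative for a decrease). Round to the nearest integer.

-425 billion

Before: m₁ = (1 + 0.54) / (0.167 + 0.54) ≈ 2.17822, MB₁ = 3856, so M₁ = 2.17822 × 3856 ≈ 8399.2163 billion.
After: m₂ = (1 + 0.493) / (0.167 + 0.493) ≈ 2.26212, MB₂ = 3856 − 331 = 3525, so M₂ = 2.26212 × 3525 = 7973.973 billion.
ΔM = M₂ − M₁ = 7973.973 − 8399.2163 = -425.2433 billion.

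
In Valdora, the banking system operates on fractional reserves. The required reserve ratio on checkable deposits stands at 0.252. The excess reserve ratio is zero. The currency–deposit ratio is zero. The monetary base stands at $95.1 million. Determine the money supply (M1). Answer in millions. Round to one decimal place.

$377.4 million

With no currency drain or excess reserves, the money multiplier is m = 1/rr = 1/0.252 ≈ 3.9683.
Money supply M = m × MB = 3.9683 × 95.1 ≈ 377.3853 million.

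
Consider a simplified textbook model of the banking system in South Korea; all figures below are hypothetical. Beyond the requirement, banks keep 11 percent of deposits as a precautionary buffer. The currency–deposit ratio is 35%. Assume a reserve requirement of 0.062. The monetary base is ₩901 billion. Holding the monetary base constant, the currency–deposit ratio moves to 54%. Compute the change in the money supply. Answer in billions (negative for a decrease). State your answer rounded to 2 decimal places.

Initially m₁ = (1 + 0.35) / (0.062 + 0.11 + 0.35) ≈ 2.586207, so M₁ = 2.586207 × 901 ≈ 2330.1725 billion.
After the change m₂ = (1 + 0.54) / (0.062 + 0.11 + 0.54) ≈ 2.162921, so M₂ = 2.162921 × 901 ≈ 1948.7918 billion.
ΔM = M₂ − M₁ = 1948.7918 − 2330.1725 = -381.3807 billion.

-381.38 billion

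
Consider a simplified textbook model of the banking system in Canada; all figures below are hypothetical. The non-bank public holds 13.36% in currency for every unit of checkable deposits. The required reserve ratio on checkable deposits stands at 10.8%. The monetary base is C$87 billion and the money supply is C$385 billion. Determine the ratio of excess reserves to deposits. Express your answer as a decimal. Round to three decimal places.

0.015

Using m = M/MB = 385/87 ≈ 4.425287. Since m = (1 + c)/(c + rr + e), the denominator satisfies c + rr + e = (1 + c)/m = (1 + 0.1336) / 4.425287 ≈ 0.256164.
With c = 0.1336 and rr = 0.108, the ratio of excess reserves to deposits is 0.256164 − 0.1336 − 0.108 = 0.014564.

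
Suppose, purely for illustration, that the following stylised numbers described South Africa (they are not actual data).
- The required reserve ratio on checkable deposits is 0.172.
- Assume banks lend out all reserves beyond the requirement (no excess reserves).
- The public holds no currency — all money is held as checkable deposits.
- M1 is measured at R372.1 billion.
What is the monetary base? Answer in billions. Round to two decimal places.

With no currency drain and no excess reserves, the money multiplier is m = 1/rr = 1/0.172 ≈ 5.813953.
The monetary base is MB = M / m = 372.1 / 5.813953 ≈ 64.0012 billion.

R64.00 billion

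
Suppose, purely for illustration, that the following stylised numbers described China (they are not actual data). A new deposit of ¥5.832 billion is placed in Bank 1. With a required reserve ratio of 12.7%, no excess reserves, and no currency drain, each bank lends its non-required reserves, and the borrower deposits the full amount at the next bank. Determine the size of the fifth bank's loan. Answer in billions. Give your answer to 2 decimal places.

Each bank lends a fraction (1 − rr) = 0.8730 of the deposit it receives, so Bank 5 receives 5.832·0.8730^4 and lends 5.832·0.8730^5 ≈ 2.9573 billion.

¥2.96 billion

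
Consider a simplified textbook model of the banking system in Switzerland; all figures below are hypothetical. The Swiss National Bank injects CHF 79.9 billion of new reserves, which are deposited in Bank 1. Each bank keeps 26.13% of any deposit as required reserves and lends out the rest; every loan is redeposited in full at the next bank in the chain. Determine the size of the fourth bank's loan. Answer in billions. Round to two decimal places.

CHF 23.79 billion

Each bank lends a fraction (1 − rr) = 0.7387 of the deposit it receives, so Bank 4 receives 79.9·0.7387^3 and lends 79.9·0.7387^4 ≈ 23.7914 billion.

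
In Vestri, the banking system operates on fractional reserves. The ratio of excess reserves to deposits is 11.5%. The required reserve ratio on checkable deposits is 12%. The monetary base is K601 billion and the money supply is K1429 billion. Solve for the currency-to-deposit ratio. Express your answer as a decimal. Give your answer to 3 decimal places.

Using m = M/MB = 1429/601 ≈ 2.377704. From m = (1 + c)/(c + rr + e), rearranging gives 1 + c = m·(c + rr + e), so c·(1 − m) = m·(rr + e) − 1.
Hence c = [m·(rr + e) − 1]/(1 − m) = [2.377704 × (0.12 + 0.115) − 1] / (1 − 2.377704) ≈ 0.320272.

0.320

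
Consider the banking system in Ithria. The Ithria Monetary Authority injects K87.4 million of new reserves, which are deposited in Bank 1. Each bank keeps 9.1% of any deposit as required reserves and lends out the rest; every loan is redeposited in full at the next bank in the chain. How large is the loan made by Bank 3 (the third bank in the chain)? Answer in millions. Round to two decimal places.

Each bank lends a fraction (1 − rr) = 0.9090 of the deposit it receives, so Bank 3 receives 87.4·0.9090^2 and lends 87.4·0.9090^3 ≈ 65.6452 million.

K65.65 million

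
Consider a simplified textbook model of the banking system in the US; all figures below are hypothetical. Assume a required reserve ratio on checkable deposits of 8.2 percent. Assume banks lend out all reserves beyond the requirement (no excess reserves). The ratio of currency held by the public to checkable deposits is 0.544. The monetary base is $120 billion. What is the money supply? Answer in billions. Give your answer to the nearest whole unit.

The money multiplier is m = (1 + c) / (rr + c) = (1 + 0.544) / (0.082 + 0.544) ≈ 2.4665.
So M = m × MB = 2.4665 × 120 = 295.98 billion.

$296 billion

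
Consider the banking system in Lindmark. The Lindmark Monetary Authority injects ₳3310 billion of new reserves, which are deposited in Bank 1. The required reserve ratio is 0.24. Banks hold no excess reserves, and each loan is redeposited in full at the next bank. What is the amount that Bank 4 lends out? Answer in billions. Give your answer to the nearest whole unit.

Each bank lends a fraction (1 − rr) = 0.7600 of the deposit it receives, so Bank 4 receives 3310·0.7600^3 and lends 3310·0.7600^4 ≈ 1104.2880 billion.

₳1104 billion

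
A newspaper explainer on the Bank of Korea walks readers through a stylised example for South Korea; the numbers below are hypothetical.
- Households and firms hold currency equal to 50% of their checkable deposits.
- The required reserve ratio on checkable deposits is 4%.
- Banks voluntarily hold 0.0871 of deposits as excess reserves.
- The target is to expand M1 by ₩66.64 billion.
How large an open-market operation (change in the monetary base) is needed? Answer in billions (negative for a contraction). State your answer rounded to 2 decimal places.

₩27.86 billion

The money multiplier is m = (1 + c) / (rr + e + c) = (1 + 0.5) / (0.04 + 0.0871 + 0.5) ≈ 2.39196.
ΔMB = ΔM / m = (+66.64) / 2.39196 ≈ 27.86 billion.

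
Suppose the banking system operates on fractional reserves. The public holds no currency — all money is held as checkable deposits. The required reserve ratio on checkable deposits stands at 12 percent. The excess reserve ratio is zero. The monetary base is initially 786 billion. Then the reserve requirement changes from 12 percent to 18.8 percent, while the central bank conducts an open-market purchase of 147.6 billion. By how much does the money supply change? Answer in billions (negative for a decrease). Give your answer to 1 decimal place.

Before: m₁ = 1 / (0.12) ≈ 8.33333, MB₁ = 786, so M₁ = 8.33333 × 786 ≈ 6549.9974 billion.
After: m₂ = 1 / (0.188) ≈ 5.31915, MB₂ = 786 + 147.6 = 933.6, so M₂ = 5.31915 × 933.6 ≈ 4965.9584 billion.
ΔM = M₂ − M₁ = 4965.9584 − 6549.9974 = -1584.039 billion.

-1584.0 billion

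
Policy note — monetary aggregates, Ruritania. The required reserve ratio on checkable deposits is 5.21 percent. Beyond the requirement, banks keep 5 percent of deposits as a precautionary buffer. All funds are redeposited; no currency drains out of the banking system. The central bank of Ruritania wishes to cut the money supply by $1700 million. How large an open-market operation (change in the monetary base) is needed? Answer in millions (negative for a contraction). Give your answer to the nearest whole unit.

The money multiplier is m = 1 / (rr + e) = 1 / (0.0521 + 0.05) ≈ 9.79432.
ΔMB = ΔM / m = (−1700) / 9.79432 ≈ -173.57 million.

-174 million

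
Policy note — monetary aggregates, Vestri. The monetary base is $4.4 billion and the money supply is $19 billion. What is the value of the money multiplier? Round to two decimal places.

The money multiplier is m = M / MB = 19 / 4.4 ≈ 4.31818.

4.32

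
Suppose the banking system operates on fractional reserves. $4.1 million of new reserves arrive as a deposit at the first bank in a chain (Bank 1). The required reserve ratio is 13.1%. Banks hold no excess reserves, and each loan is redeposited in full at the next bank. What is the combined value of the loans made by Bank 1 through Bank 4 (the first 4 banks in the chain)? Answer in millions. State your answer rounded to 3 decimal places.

$11.688 million

Bank i lends (1 − rr)^i of the original deposit: Bank 1 lends 4.1·0.8690 = 3.5629, Bank 2 lends 4.1·0.8690² ≈ 3.0962, and so on.
Summing a geometric series: total = 4.1·[0.8690·(1 − 0.8690^4) / (1 − 0.8690)] ≈ 11.6877 million.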